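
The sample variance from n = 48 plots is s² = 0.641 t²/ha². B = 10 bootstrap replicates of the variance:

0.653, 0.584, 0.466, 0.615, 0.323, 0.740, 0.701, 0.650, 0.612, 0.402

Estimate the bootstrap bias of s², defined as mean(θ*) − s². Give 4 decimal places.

bias = −0.0664

mean(θ*) = (0.653 + 0.584 + 0.466 + 0.615 + 0.323 + 0.740 + 0.701 + 0.650 + 0.612 + 0.402) / 10 = 0.57460
bias = 0.57460 − 0.641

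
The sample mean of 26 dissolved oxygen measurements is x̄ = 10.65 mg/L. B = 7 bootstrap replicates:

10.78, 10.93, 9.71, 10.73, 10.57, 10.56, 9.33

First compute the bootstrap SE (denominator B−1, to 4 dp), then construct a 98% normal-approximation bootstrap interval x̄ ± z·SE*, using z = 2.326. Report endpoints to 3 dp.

Mean of replicates = 10.3729; sum of squared deviations = 2.2045; SE* = √(2.2045/6) = 0.6062
Margin = 2.326 × 0.6062 = 1.4100
Interval: 10.65 ± 1.4100

(9.240, 12.060)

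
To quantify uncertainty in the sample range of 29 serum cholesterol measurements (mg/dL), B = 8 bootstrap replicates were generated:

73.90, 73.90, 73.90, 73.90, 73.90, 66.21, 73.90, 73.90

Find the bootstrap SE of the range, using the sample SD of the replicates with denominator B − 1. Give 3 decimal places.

Bootstrap SE is the standard deviation of the 8 replicate ranges.
Mean of replicates: (73.90 + 73.90 + 73.90 + 73.90 + 73.90 + 66.21 + 73.90 + 73.90) / 8 = 583.5100 / 8 = 72.9387
Sum of squared deviations: (+0.9613)² + (+0.9613)² + (+0.9613)² + (+0.9613)² + (+0.9613)² + (−6.7288)² + (+0.9613)² + (+0.9613)² = 51.7441
Variance = 51.7441 / 7 = 7.3920
SE* = √7.3920

SE* = 2.719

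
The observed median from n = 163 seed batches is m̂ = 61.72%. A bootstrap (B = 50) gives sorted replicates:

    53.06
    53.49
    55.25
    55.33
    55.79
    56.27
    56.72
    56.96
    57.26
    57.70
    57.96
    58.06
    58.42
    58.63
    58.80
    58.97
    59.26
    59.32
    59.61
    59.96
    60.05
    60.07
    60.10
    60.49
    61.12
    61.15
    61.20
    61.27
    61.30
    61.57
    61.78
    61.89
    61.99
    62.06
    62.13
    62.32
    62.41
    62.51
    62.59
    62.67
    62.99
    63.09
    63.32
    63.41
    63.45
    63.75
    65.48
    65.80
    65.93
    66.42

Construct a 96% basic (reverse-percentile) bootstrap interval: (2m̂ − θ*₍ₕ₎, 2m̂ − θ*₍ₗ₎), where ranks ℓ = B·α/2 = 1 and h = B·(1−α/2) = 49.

Percentile endpoints at ranks 1 and 49: θ*₍1₎ = 53.06, θ*₍49₎ = 65.93.
Basic interval reflects these around m̂:
  lower = 2 × 61.72 − 65.93 = 57.51
  upper = 2 × 61.72 − 53.06 = 70.38

(57.51, 70.38)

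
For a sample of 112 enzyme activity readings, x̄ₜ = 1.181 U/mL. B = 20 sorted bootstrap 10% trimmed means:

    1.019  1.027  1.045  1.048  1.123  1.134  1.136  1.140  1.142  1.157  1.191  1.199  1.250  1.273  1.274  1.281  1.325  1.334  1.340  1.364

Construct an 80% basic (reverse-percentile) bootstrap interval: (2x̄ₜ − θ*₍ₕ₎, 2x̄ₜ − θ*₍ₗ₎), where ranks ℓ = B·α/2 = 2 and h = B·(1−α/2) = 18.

(1.028, 1.335)

Percentile endpoints at ranks 2 and 18: θ*₍2₎ = 1.027, θ*₍18₎ = 1.334.
Basic interval reflects these around x̄ₜ:
  lower = 2 × 1.181 − 1.334 = 1.028
  upper = 2 × 1.181 − 1.027 = 1.335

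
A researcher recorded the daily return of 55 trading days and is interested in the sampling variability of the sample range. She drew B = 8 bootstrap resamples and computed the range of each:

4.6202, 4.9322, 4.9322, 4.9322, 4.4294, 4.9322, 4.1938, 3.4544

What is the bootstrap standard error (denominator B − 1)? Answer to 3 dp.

SE* = 0.525

Bootstrap SE is the standard deviation of the 8 replicate ranges.
Mean of replicates: (4.6202 + 4.9322 + 4.9322 + 4.9322 + 4.4294 + 4.9322 + 4.1938 + 3.4544) / 8 = 36.42660 / 8 = 4.55333
Sum of squared deviations: (+0.06687)² + (+0.37887)² + (+0.37887)² + (+0.37887)² + (−0.12392)² + (+0.37887)² + (−0.35952)² + (−1.09892)² = 1.93091
Variance = 1.93091 / 7 = 0.27584
SE* = √0.27584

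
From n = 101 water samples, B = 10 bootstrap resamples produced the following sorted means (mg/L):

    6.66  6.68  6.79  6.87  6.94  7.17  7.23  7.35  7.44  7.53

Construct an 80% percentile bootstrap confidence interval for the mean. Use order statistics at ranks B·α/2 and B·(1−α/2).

α = 0.20; lower rank = 10 × 0.100 = 1; upper rank = 10 × 0.900 = 9.
The 1st smallest replicate is 6.66; the 9th is 7.44.

(6.66, 7.44)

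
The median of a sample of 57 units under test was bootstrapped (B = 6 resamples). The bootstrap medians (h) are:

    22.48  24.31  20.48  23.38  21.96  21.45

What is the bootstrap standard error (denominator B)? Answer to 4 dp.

Bootstrap SE is the standard deviation of the 6 replicate medians.
Mean of replicates: (22.48 + 24.31 + 20.48 + 23.38 + 21.96 + 21.45) / 6 = 134.06000 / 6 = 22.34333
Sum of squared deviations: (+0.13667)² + (+1.96667)² + (−1.86333)² + (+1.03667)² + (−0.38333)² + (−0.89333)² = 9.37813
Variance = 9.37813 / 6 = 1.56302
SE* = √1.56302

SE* = 1.2502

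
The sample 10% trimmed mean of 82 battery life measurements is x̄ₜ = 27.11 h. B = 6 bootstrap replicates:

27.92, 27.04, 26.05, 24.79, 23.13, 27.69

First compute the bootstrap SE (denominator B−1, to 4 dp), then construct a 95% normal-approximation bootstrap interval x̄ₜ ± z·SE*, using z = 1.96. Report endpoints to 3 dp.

Mean of replicates = 26.1033; sum of squared deviations = 17.2635; SE* = √(17.2635/5) = 1.8581
Margin = 1.96 × 1.8581 = 3.6419
Interval: 27.11 ± 3.6419

(23.468, 30.752)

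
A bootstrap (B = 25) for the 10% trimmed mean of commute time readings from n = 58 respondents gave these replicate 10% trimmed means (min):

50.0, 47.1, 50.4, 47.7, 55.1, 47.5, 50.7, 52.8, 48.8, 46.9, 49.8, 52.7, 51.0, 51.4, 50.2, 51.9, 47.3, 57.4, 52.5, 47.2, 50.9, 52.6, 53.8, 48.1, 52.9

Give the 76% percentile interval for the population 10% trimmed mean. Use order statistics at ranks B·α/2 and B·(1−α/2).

Sorted replicates: 46.9, 47.1, 47.2, 47.3, 47.5, 47.7, 48.1, 48.8, 49.8, 50.0, 50.2, 50.4, 50.7, 50.9, 51.0, 51.4, 51.9, 52.5, 52.6, 52.7, 52.8, 52.9, 53.8, 55.1, 57.4
α = 0.24; lower rank = 25 × 0.120 = 3; upper rank = 25 × 0.880 = 22.
The 3rd smallest replicate is 47.2; the 22nd is 52.9.

(47.2, 52.9)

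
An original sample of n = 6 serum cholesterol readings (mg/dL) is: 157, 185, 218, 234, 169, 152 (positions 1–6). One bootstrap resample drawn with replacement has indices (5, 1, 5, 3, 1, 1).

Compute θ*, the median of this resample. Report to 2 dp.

Resample values: 169, 157, 169, 218, 157, 157.
Sorted: 157, 157, 157, 169, 169, 218
Median = average of the two middle values = 163.00

θ* = 163.00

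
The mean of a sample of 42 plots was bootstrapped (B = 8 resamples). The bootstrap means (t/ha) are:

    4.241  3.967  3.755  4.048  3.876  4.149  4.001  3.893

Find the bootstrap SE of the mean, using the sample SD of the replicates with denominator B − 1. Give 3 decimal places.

SE* = 0.156

Bootstrap SE is the standard deviation of the 8 replicate means.
Mean of replicates: (4.241 + 3.967 + 3.755 + 4.048 + 3.876 + 4.149 + 4.001 + 3.893) / 8 = 31.9300 / 8 = 3.9912
Sum of squared deviations: (+0.2497)² + (−0.0242)² + (−0.2363)² + (+0.0568)² + (−0.1153)² + (+0.1578)² + (+0.0098)² + (−0.0983)² = 0.1699
Variance = 0.1699 / 7 = 0.0243
SE* = √0.0243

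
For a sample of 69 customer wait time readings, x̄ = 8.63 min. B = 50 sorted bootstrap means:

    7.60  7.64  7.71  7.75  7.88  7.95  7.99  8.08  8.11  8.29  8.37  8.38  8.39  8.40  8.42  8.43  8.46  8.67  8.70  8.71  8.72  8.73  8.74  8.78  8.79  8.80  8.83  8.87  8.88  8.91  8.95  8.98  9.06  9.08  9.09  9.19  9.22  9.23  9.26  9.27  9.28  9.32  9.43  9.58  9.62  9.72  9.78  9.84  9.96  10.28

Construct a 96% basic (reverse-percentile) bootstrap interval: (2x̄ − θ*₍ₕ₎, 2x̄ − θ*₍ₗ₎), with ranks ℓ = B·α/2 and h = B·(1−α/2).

(7.30, 9.66)

Percentile endpoints at ranks 1 and 49: θ*₍1₎ = 7.60, θ*₍49₎ = 9.96.
Basic interval reflects these around x̄:
  lower = 2 × 8.63 − 9.96 = 7.30
  upper = 2 × 8.63 − 7.60 = 9.66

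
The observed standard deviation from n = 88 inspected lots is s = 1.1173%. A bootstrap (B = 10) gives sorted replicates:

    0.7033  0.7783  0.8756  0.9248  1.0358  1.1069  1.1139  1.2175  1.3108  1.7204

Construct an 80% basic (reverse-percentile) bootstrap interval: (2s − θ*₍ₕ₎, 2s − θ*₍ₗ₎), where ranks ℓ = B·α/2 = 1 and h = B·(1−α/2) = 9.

Percentile endpoints at ranks 1 and 9: θ*₍1₎ = 0.7033, θ*₍9₎ = 1.3108.
Basic interval reflects these around s:
  lower = 2 × 1.1173 − 1.3108 = 0.9238
  upper = 2 × 1.1173 − 0.7033 = 1.5313

(0.9238, 1.5313)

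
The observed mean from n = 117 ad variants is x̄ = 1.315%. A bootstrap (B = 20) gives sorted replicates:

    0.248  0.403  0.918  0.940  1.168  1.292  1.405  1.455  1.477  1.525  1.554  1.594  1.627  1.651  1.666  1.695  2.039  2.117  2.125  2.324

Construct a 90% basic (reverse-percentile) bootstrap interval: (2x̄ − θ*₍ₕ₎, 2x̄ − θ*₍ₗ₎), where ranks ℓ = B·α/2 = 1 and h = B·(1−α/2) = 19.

(0.505, 2.382)

Percentile endpoints at ranks 1 and 19: θ*₍1₎ = 0.248, θ*₍19₎ = 2.125.
Basic interval reflects these around x̄:
  lower = 2 × 1.315 − 2.125 = 0.505
  upper = 2 × 1.315 − 0.248 = 2.382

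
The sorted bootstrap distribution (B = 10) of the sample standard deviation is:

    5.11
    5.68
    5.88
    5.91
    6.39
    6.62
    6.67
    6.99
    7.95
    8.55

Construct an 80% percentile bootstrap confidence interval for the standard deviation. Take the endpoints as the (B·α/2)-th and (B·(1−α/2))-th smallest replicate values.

α = 0.20; lower rank = 10 × 0.100 = 1; upper rank = 10 × 0.900 = 9.
The 1st smallest replicate is 5.11; the 9th is 7.95.

(5.11, 7.95)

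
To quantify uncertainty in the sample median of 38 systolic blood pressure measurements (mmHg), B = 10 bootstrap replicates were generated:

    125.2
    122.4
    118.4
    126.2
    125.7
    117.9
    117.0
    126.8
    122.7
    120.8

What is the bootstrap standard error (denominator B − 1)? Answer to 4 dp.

Bootstrap SE is the standard deviation of the 10 replicate medians.
Mean of replicates: (125.2 + 122.4 + 118.4 + 126.2 + 125.7 + 117.9 + 117.0 + 126.8 + 122.7 + 120.8) / 10 = 1223.10000 / 10 = 122.31000
Sum of squared deviations: (+2.89000)² + (+0.09000)² + (−3.91000)² + (+3.89000)² + (+3.39000)² + (−4.41000)² + (−5.31000)² + (+4.49000)² + (+0.39000)² + (−1.51000)² = 120.50900
Variance = 120.50900 / 9 = 13.38989
SE* = √13.38989

SE* = 3.6592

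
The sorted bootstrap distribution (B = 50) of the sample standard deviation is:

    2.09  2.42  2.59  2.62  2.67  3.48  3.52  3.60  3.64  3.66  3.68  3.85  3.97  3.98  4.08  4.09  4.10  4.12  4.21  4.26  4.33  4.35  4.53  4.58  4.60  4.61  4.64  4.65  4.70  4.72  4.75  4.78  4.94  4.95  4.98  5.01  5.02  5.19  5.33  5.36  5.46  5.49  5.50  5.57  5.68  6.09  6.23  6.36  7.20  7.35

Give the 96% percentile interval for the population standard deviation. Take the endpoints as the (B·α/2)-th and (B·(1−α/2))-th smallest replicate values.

α = 0.04; lower rank = 50 × 0.020 = 1; upper rank = 50 × 0.980 = 49.
The 1st smallest replicate is 2.09; the 49th is 7.20.

(2.09, 7.20)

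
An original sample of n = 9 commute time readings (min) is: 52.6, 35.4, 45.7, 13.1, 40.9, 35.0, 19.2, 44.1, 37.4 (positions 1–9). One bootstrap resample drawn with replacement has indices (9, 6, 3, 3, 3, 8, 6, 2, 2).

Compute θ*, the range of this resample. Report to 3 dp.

Resample values: 37.4, 35.0, 45.7, 45.7, 45.7, 44.1, 35.0, 35.4, 35.4.
Range = 45.7 − 35.0 = 10.700

θ* = 10.700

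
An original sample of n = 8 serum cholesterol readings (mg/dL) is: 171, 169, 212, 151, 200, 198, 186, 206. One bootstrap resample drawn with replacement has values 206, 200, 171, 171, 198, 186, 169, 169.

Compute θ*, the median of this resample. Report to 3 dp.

Sorted: 169, 169, 171, 171, 186, 198, 200, 206
Median = average of the two middle values = 178.500

θ* = 178.500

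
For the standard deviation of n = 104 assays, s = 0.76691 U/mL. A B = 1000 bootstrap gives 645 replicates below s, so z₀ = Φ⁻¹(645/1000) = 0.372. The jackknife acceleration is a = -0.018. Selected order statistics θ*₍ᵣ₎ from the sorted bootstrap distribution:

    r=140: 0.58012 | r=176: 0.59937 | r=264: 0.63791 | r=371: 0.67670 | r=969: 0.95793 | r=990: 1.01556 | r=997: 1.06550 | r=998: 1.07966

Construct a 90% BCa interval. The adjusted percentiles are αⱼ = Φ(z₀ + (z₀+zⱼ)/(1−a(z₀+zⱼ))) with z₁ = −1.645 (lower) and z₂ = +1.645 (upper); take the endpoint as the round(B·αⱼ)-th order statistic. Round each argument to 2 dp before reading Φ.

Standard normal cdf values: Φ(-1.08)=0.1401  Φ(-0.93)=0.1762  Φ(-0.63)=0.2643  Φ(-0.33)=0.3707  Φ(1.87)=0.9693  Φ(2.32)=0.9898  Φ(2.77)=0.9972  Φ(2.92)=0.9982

(0.59937, 1.01556)

Lower: z₀ + z₁ = 0.372 + (-1.645) = -1.273; 1 − a(z₀+z₁) = 1 − (-0.018)(-1.273) = 0.9771; argument = 0.372 + (-1.273)/0.9771 = -0.9309 → -0.93.
α₁ = Φ(-0.93) = 0.1762; rank = round(1000 × 0.1762) = 176; θ*₍176₎ = 0.59937.
Upper: z₀ + z₂ = 2.017; 1 − a(z₀+z₂) = 1.0363; argument = 2.3183 → 2.32; α₂ = 0.9898; rank = 990; θ*₍990₎ = 1.01556.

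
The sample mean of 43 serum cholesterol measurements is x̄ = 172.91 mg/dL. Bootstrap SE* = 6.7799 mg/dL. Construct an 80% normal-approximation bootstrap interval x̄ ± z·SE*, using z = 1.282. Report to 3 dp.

Margin = 1.282 × 6.7799 = 8.6918
Interval: 172.91 ± 8.6918

(164.218, 181.602)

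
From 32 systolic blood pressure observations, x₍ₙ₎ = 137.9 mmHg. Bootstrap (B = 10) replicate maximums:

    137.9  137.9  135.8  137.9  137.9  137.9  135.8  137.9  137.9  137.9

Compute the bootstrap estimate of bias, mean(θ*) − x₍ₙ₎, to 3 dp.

mean(θ*) = (137.9 + 137.9 + 135.8 + 137.9 + 137.9 + 137.9 + 135.8 + 137.9 + 137.9 + 137.9) / 10 = 137.4800
bias = 137.4800 − 137.9

bias = −0.420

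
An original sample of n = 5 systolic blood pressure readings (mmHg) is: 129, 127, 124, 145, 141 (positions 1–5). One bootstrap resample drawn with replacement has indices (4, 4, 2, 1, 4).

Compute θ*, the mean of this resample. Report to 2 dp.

Resample values: 145, 145, 127, 129, 145.
Mean = (145 + 145 + 127 + 129 + 145) / 5 = 691.0 / 5 = 138.20

θ* = 138.20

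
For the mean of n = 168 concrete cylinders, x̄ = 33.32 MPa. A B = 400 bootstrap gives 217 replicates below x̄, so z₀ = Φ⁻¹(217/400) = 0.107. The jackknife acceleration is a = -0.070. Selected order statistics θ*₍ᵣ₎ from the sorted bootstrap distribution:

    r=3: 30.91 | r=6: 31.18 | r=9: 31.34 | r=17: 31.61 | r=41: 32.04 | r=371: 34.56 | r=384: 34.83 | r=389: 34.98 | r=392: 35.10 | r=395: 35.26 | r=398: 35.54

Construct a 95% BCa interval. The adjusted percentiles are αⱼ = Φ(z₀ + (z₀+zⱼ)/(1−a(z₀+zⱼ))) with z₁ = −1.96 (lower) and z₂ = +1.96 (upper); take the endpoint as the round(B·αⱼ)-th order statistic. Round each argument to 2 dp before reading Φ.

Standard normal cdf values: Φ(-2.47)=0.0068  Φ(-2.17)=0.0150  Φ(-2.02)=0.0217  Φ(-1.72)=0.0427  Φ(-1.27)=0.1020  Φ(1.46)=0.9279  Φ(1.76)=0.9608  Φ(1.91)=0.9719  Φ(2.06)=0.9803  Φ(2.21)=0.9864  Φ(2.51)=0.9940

(31.34, 34.98)

Lower: z₀ + z₁ = 0.107 + (-1.960) = -1.853; 1 − a(z₀+z₁) = 1 − (-0.070)(-1.853) = 0.8703; argument = 0.107 + (-1.853)/0.8703 = -2.0222 → -2.02.
α₁ = Φ(-2.02) = 0.0217; rank = round(400 × 0.0217) = 9; θ*₍9₎ = 31.34.
Upper: z₀ + z₂ = 2.067; 1 − a(z₀+z₂) = 1.1447; argument = 1.9127 → 1.91; α₂ = 0.9719; rank = 389; θ*₍389₎ = 34.98.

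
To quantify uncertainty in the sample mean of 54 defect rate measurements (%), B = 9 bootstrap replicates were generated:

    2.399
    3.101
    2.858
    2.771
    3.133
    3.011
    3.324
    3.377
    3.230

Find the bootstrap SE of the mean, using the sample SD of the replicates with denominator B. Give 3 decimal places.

Bootstrap SE is the standard deviation of the 9 replicate means.
Mean of replicates: (2.399 + 3.101 + 2.858 + 2.771 + 3.133 + 3.011 + 3.324 + 3.377 + 3.230) / 9 = 27.2040 / 9 = 3.0227
Sum of squared deviations: (−0.6237)² + (+0.0783)² + (−0.1647)² + (−0.2517)² + (+0.1103)² + (−0.0117)² + (+0.3013)² + (+0.3543)² + (+0.2073)² = 0.7572
Variance = 0.7572 / 9 = 0.0841
SE* = √0.0841

SE* = 0.290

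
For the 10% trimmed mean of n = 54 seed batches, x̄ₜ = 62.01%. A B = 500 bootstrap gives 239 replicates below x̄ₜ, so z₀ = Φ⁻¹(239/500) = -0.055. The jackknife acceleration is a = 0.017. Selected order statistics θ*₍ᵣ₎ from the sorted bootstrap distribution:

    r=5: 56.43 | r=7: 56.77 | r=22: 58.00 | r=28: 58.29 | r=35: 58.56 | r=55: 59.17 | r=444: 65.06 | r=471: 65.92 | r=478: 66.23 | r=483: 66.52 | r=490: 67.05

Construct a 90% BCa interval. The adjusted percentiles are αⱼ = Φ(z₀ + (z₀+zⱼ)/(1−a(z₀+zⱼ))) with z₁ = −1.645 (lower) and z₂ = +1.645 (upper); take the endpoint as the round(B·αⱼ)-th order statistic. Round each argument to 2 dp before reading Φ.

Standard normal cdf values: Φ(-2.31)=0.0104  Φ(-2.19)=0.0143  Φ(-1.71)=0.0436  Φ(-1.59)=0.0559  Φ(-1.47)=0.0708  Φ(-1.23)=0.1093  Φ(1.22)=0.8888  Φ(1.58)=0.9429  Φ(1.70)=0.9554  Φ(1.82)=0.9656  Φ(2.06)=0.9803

(58.00, 65.92)

Lower: z₀ + z₁ = -0.055 + (-1.645) = -1.700; 1 − a(z₀+z₁) = 1 − (0.017)(-1.700) = 1.0289; argument = -0.055 + (-1.700)/1.0289 = -1.7072 → -1.71.
α₁ = Φ(-1.71) = 0.0436; rank = round(500 × 0.0436) = 22; θ*₍22₎ = 58.00.
Upper: z₀ + z₂ = 1.590; 1 − a(z₀+z₂) = 0.9730; argument = 1.5792 → 1.58; α₂ = 0.9429; rank = 471; θ*₍471₎ = 65.92.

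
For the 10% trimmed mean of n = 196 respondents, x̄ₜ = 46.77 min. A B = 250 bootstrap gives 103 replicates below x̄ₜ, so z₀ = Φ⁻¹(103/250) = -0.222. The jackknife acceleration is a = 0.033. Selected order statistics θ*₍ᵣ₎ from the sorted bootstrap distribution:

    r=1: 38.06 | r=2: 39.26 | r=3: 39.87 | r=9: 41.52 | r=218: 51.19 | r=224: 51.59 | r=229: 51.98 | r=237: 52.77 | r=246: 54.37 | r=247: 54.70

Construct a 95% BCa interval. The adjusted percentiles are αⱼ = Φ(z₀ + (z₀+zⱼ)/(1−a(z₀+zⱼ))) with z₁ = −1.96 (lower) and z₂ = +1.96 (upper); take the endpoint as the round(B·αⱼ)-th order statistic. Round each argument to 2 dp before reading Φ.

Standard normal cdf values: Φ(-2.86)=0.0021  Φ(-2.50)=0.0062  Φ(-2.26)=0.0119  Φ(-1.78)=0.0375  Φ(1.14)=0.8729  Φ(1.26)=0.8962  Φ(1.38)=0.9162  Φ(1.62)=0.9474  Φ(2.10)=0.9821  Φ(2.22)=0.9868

Lower: z₀ + z₁ = -0.222 + (-1.960) = -2.182; 1 − a(z₀+z₁) = 1 − (0.033)(-2.182) = 1.0720; argument = -0.222 + (-2.182)/1.0720 = -2.2574 → -2.26.
α₁ = Φ(-2.26) = 0.0119; rank = round(250 × 0.0119) = 3; θ*₍3₎ = 39.87.
Upper: z₀ + z₂ = 1.738; 1 − a(z₀+z₂) = 0.9426; argument = 1.6217 → 1.62; α₂ = 0.9474; rank = 237; θ*₍237₎ = 52.77.

(39.87, 52.77)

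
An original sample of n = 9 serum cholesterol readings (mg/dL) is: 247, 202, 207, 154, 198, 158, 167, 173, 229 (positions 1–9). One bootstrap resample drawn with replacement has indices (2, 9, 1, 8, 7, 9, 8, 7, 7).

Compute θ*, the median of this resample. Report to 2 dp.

Resample values: 202, 229, 247, 173, 167, 229, 173, 167, 167.
Sorted: 167, 167, 167, 173, 173, 202, 229, 229, 247
Median = middle value = 173.00

θ* = 173.00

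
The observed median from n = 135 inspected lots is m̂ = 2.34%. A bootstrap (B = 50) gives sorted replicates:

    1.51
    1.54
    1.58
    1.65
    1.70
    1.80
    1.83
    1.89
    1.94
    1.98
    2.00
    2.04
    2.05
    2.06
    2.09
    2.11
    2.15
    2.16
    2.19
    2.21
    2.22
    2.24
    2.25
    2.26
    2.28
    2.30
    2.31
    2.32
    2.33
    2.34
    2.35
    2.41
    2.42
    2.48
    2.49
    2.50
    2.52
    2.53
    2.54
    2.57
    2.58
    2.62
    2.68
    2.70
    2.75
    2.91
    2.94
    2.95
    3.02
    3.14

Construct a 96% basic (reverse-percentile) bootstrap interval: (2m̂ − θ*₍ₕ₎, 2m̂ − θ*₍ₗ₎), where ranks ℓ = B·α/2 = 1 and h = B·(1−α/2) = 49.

Percentile endpoints at ranks 1 and 49: θ*₍1₎ = 1.51, θ*₍49₎ = 3.02.
Basic interval reflects these around m̂:
  lower = 2 × 2.34 − 3.02 = 1.66
  upper = 2 × 2.34 − 1.51 = 3.17

(1.66, 3.17)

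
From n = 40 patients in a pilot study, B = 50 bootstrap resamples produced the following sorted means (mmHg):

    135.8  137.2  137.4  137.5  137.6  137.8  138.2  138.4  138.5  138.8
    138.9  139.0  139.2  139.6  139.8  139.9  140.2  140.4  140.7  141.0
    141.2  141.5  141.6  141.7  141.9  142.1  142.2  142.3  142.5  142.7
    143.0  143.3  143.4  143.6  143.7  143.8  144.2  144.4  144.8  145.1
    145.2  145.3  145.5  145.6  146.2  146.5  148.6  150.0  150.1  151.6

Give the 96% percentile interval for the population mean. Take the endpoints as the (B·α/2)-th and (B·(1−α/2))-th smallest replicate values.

(135.8, 150.1)

α = 0.04; lower rank = 50 × 0.020 = 1; upper rank = 50 × 0.980 = 49.
The 1st smallest replicate is 135.8; the 49th is 150.1.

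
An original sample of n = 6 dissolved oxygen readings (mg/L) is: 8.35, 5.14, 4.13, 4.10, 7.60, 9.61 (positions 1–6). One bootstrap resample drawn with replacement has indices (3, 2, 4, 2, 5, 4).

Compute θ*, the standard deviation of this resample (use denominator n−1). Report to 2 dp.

θ* = 1.35

Resample values: 4.13, 5.14, 4.10, 5.14, 7.60, 4.10.
Mean = 5.0350; sum of squared deviations = 9.1687
s² = 9.1687 / 5 = 1.8337
s = √1.8337 = 1.35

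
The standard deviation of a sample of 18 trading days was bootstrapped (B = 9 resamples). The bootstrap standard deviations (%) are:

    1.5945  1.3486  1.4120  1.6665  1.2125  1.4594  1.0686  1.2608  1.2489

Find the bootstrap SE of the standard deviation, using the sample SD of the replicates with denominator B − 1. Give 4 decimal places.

SE* = 0.1905

Bootstrap SE is the standard deviation of the 9 replicate standard deviations.
Mean of replicates: (1.5945 + 1.3486 + 1.4120 + 1.6665 + 1.2125 + 1.4594 + 1.0686 + 1.2608 + 1.2489) / 9 = 12.27180 / 9 = 1.36353
Sum of squared deviations: (+0.23097)² + (−0.01493)² + (+0.04847)² + (+0.30297)² + (−0.15103)² + (+0.09587)² + (−0.29493)² + (−0.10273)² + (−0.11463)² = 0.29039
Variance = 0.29039 / 8 = 0.03630
SE* = √0.03630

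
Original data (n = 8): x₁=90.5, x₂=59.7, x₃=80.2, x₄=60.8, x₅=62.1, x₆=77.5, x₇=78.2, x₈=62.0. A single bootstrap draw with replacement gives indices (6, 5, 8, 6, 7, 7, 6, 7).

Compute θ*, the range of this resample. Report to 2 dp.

Resample values: 77.5, 62.1, 62.0, 77.5, 78.2, 78.2, 77.5, 78.2.
Range = 78.2 − 62.0 = 16.20

θ* = 16.20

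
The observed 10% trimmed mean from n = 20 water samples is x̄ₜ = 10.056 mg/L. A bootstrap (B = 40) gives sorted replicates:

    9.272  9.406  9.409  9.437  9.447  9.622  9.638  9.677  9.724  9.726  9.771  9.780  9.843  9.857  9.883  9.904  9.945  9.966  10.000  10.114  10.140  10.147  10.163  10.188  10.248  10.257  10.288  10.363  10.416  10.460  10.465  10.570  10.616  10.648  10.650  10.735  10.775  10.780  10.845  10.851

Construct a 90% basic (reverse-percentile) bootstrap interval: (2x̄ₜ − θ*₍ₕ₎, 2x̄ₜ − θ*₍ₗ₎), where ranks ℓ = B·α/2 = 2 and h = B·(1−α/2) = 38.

Percentile endpoints at ranks 2 and 38: θ*₍2₎ = 9.406, θ*₍38₎ = 10.780.
Basic interval reflects these around x̄ₜ:
  lower = 2 × 10.056 − 10.780 = 9.332
  upper = 2 × 10.056 − 9.406 = 10.706

(9.332, 10.706)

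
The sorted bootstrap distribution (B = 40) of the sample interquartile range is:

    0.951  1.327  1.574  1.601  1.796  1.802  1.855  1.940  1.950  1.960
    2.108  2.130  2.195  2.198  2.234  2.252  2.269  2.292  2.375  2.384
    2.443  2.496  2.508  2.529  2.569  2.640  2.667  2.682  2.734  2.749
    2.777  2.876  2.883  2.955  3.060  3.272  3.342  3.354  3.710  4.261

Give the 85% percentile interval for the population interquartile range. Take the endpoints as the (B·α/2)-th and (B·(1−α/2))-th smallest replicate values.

(1.574, 3.342)

α = 0.15; lower rank = 40 × 0.075 = 3; upper rank = 40 × 0.925 = 37.
The 3rd smallest replicate is 1.574; the 37th is 3.342.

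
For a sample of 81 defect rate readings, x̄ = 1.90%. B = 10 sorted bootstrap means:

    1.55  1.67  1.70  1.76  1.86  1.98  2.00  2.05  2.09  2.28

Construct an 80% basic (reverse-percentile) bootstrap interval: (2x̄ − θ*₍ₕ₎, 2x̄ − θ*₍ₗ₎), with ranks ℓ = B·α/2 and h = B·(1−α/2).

Percentile endpoints at ranks 1 and 9: θ*₍1₎ = 1.55, θ*₍9₎ = 2.09.
Basic interval reflects these around x̄:
  lower = 2 × 1.90 − 2.09 = 1.71
  upper = 2 × 1.90 − 1.55 = 2.25

(1.71, 2.25)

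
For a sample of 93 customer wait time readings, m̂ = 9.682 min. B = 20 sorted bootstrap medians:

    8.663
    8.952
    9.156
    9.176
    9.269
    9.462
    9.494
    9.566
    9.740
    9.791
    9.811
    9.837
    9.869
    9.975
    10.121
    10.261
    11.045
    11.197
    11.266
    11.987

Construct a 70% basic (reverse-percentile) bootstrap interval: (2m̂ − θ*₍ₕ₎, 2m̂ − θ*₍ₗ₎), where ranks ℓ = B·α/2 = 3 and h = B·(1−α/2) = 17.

(8.319, 10.208)

Percentile endpoints at ranks 3 and 17: θ*₍3₎ = 9.156, θ*₍17₎ = 11.045.
Basic interval reflects these around m̂:
  lower = 2 × 9.682 − 11.045 = 8.319
  upper = 2 × 9.682 − 9.156 = 10.208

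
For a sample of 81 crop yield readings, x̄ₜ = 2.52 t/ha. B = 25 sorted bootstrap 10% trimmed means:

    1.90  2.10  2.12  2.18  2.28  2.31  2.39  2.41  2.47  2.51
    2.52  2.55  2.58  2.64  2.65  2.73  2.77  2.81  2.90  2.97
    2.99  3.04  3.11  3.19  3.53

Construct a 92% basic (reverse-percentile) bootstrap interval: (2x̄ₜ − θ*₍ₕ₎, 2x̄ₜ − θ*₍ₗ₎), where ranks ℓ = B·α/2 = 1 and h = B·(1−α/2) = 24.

(1.85, 3.14)

Percentile endpoints at ranks 1 and 24: θ*₍1₎ = 1.90, θ*₍24₎ = 3.19.
Basic interval reflects these around x̄ₜ:
  lower = 2 × 2.52 − 3.19 = 1.85
  upper = 2 × 2.52 − 1.90 = 3.14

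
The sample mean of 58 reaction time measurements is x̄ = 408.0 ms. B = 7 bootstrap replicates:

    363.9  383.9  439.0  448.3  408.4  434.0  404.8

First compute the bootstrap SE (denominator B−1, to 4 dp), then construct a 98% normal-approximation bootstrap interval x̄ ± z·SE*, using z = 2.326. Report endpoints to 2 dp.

(336.32, 479.68)

Mean of replicates = 411.7571; sum of squared deviations = 5698.2971; SE* = √(5698.2971/6) = 30.8175
Margin = 2.326 × 30.8175 = 71.682
Interval: 408.0 ± 71.682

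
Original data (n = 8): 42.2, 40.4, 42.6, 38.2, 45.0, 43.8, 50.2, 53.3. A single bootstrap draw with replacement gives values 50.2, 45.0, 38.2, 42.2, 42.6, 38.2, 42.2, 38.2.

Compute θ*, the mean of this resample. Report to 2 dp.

Mean = (50.2 + 45.0 + 38.2 + 42.2 + 42.6 + 38.2 + 42.2 + 38.2) / 8 = 336.80 / 8 = 42.10

θ* = 42.10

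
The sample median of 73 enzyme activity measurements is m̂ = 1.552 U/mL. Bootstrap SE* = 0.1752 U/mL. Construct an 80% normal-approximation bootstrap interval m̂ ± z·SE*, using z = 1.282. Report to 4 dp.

Margin = 1.282 × 0.1752 = 0.22461
Interval: 1.552 ± 0.22461

(1.3274, 1.7766)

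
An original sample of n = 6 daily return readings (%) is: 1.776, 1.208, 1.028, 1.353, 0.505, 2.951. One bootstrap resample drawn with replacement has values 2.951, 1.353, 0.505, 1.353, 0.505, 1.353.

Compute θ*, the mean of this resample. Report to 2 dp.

θ* = 1.34

Mean = (2.951 + 1.353 + 0.505 + 1.353 + 0.505 + 1.353) / 6 = 8.0200 / 6 = 1.34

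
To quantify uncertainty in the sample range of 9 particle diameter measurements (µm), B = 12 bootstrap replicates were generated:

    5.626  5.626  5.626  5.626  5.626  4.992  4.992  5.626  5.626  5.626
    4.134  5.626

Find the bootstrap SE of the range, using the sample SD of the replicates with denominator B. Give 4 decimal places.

SE* = 0.4468

Bootstrap SE is the standard deviation of the 12 replicate ranges.
Mean of replicates: (5.626 + 5.626 + 5.626 + 5.626 + 5.626 + 4.992 + 4.992 + 5.626 + 5.626 + 5.626 + 4.134 + 5.626) / 12 = 64.75200 / 12 = 5.39600
Sum of squared deviations: (+0.23000)² + (+0.23000)² + (+0.23000)² + (+0.23000)² + (+0.23000)² + (−0.40400)² + (−0.40400)² + (+0.23000)² + (+0.23000)² + (+0.23000)² + (−1.26200)² + (+0.23000)² = 2.39518
Variance = 2.39518 / 12 = 0.19960
SE* = √0.19960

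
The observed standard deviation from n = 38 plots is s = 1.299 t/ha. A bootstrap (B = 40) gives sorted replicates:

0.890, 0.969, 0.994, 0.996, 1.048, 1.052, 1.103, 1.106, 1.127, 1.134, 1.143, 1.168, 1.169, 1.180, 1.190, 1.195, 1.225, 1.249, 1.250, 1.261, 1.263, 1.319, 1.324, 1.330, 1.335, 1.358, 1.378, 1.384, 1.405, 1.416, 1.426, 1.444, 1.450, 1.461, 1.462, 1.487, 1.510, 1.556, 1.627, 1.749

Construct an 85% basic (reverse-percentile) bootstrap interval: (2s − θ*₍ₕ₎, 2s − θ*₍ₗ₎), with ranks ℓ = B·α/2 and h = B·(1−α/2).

Percentile endpoints at ranks 3 and 37: θ*₍3₎ = 0.994, θ*₍37₎ = 1.510.
Basic interval reflects these around s:
  lower = 2 × 1.299 − 1.510 = 1.088
  upper = 2 × 1.299 − 0.994 = 1.604

(1.088, 1.604)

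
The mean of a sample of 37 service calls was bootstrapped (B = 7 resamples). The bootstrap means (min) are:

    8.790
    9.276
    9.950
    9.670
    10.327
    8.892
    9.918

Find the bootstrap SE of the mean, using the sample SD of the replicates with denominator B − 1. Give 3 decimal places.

SE* = 0.577

Bootstrap SE is the standard deviation of the 7 replicate means.
Mean of replicates: (8.790 + 9.276 + 9.950 + 9.670 + 10.327 + 8.892 + 9.918) / 7 = 66.8230 / 7 = 9.5461
Sum of squared deviations: (−0.7561)² + (−0.2701)² + (+0.4039)² + (+0.1239)² + (+0.7809)² + (−0.6541)² + (+0.3719)² = 1.9991
Variance = 1.9991 / 6 = 0.3332
SE* = √0.3332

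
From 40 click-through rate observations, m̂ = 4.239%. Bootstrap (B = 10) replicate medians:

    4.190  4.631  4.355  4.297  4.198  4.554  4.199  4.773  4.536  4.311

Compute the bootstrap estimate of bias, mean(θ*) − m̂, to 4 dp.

bias = +0.1654

mean(θ*) = (4.190 + 4.631 + 4.355 + 4.297 + 4.198 + 4.554 + 4.199 + 4.773 + 4.536 + 4.311) / 10 = 4.40440
bias = 4.40440 − 4.239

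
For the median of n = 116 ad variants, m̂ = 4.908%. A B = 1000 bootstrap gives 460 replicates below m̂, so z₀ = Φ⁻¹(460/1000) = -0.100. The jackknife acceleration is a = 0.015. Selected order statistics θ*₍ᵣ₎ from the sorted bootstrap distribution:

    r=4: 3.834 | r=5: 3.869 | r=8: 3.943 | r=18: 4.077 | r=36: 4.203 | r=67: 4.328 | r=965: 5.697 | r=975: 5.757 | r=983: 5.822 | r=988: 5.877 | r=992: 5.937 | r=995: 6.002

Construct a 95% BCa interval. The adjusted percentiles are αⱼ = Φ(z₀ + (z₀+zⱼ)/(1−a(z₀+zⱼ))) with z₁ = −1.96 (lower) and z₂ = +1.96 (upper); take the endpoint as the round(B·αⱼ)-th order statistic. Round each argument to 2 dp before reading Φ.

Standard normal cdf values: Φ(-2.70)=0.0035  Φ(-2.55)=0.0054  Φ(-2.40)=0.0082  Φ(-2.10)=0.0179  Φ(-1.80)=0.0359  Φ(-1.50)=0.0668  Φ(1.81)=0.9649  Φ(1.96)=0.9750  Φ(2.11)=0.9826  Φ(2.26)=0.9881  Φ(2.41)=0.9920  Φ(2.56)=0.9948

Lower: z₀ + z₁ = -0.100 + (-1.960) = -2.060; 1 − a(z₀+z₁) = 1 − (0.015)(-2.060) = 1.0309; argument = -0.100 + (-2.060)/1.0309 = -2.0983 → -2.10.
α₁ = Φ(-2.10) = 0.0179; rank = round(1000 × 0.0179) = 18; θ*₍18₎ = 4.077.
Upper: z₀ + z₂ = 1.860; 1 − a(z₀+z₂) = 0.9721; argument = 1.8134 → 1.81; α₂ = 0.9649; rank = 965; θ*₍965₎ = 5.697.

(4.077, 5.697)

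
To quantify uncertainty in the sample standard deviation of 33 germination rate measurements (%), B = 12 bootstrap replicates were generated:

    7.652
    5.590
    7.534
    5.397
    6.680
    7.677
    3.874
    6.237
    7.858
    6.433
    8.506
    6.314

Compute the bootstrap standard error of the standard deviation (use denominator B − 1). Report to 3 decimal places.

SE* = 1.296

Bootstrap SE is the standard deviation of the 12 replicate standard deviations.
Mean of replicates: (7.652 + 5.590 + 7.534 + 5.397 + 6.680 + 7.677 + 3.874 + 6.237 + 7.858 + 6.433 + 8.506 + 6.314) / 12 = 79.7520 / 12 = 6.6460
Sum of squared deviations: (+1.0060)² + (−1.0560)² + (+0.8880)² + (−1.2490)² + (+0.0340)² + (+1.0310)² + (−2.7720)² + (−0.4090)² + (+1.2120)² + (−0.2130)² + (+1.8600)² + (−0.3320)² = 18.4752
Variance = 18.4752 / 11 = 1.6796
SE* = √1.6796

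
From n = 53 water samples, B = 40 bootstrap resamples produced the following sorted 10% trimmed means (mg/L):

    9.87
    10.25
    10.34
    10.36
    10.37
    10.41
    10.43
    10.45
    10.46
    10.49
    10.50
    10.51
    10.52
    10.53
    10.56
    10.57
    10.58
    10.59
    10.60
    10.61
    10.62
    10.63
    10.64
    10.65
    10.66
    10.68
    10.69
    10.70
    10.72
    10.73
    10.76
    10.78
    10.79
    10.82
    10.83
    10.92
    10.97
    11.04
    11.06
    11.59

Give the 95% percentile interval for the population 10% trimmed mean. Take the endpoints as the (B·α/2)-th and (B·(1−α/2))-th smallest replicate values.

α = 0.05; lower rank = 40 × 0.025 = 1; upper rank = 40 × 0.975 = 39.
The 1st smallest replicate is 9.87; the 39th is 11.06.

(9.87, 11.06)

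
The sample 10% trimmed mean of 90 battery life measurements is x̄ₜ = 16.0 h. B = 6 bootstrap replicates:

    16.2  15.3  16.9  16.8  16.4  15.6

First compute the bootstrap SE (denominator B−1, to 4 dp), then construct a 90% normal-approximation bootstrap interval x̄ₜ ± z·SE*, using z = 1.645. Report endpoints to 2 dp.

(14.94, 17.06)

Mean of replicates = 16.2000; sum of squared deviations = 2.0600; SE* = √(2.0600/5) = 0.6419
Margin = 1.645 × 0.6419 = 1.056
Interval: 16.0 ± 1.056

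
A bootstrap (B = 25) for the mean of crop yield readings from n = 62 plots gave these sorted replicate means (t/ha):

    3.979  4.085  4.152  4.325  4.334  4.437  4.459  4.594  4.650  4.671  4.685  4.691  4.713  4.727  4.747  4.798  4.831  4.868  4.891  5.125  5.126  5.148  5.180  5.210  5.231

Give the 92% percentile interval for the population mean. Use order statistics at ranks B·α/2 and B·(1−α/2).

(3.979, 5.210)

α = 0.08; lower rank = 25 × 0.040 = 1; upper rank = 25 × 0.960 = 24.
The 1st smallest replicate is 3.979; the 24th is 5.210.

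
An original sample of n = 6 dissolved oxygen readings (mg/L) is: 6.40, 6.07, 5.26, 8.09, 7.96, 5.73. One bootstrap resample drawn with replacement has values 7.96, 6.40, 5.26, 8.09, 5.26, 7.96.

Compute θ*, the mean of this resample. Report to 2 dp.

θ* = 6.82

Mean = (7.96 + 6.40 + 5.26 + 8.09 + 5.26 + 7.96) / 6 = 40.930 / 6 = 6.82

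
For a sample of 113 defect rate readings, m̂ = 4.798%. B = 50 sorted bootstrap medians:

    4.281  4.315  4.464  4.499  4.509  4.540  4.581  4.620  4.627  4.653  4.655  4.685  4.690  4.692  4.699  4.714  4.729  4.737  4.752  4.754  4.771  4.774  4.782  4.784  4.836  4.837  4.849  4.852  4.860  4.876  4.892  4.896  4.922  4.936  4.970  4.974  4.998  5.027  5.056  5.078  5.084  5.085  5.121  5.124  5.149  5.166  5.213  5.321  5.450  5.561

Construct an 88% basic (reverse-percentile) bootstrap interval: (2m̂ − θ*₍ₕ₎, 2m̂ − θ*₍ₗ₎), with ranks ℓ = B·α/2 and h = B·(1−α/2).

Percentile endpoints at ranks 3 and 47: θ*₍3₎ = 4.464, θ*₍47₎ = 5.213.
Basic interval reflects these around m̂:
  lower = 2 × 4.798 − 5.213 = 4.383
  upper = 2 × 4.798 − 4.464 = 5.132

(4.383, 5.132)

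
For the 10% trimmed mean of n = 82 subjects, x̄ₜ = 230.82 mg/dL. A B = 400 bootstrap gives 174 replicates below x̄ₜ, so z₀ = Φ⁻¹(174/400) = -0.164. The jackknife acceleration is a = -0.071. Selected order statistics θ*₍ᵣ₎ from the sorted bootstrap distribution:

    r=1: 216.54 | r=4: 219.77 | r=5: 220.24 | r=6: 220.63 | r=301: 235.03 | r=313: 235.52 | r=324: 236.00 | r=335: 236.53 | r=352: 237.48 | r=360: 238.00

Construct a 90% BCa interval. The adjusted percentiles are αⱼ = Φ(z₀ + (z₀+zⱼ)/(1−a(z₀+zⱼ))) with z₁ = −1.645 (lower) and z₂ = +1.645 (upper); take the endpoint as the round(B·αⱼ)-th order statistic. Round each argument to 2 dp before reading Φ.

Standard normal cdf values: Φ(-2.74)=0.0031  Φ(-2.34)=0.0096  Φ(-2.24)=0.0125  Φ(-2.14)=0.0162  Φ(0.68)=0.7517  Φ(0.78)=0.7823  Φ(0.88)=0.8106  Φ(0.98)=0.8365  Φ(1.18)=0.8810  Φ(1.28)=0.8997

Lower: z₀ + z₁ = -0.164 + (-1.645) = -1.809; 1 − a(z₀+z₁) = 1 − (-0.071)(-1.809) = 0.8716; argument = -0.164 + (-1.809)/0.8716 = -2.2396 → -2.24.
α₁ = Φ(-2.24) = 0.0125; rank = round(400 × 0.0125) = 5; θ*₍5₎ = 220.24.
Upper: z₀ + z₂ = 1.481; 1 − a(z₀+z₂) = 1.1052; argument = 1.1761 → 1.18; α₂ = 0.8810; rank = 352; θ*₍352₎ = 237.48.

(220.24, 237.48)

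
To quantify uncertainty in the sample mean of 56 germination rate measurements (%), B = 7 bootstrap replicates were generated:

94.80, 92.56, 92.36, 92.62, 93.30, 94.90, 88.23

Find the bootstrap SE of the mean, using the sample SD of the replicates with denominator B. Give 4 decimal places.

Bootstrap SE is the standard deviation of the 7 replicate means.
Mean of replicates: (94.80 + 92.56 + 92.36 + 92.62 + 93.30 + 94.90 + 88.23) / 7 = 648.77000 / 7 = 92.68143
Sum of squared deviations: (+2.11857)² + (−0.12143)² + (−0.32143)² + (−0.06143)² + (+0.61857)² + (+2.21857)² + (−4.45143)² = 29.73009
Variance = 29.73009 / 7 = 4.24716
SE* = √4.24716

SE* = 2.0609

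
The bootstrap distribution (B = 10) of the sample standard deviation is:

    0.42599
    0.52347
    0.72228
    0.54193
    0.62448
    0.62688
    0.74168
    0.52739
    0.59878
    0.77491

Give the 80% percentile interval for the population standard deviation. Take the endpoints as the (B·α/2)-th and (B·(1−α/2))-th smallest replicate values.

(0.42599, 0.74168)

Sorted replicates: 0.42599, 0.52347, 0.52739, 0.54193, 0.59878, 0.62448, 0.62688, 0.72228, 0.74168, 0.77491
α = 0.20; lower rank = 10 × 0.100 = 1; upper rank = 10 × 0.900 = 9.
The 1st smallest replicate is 0.42599; the 9th is 0.74168.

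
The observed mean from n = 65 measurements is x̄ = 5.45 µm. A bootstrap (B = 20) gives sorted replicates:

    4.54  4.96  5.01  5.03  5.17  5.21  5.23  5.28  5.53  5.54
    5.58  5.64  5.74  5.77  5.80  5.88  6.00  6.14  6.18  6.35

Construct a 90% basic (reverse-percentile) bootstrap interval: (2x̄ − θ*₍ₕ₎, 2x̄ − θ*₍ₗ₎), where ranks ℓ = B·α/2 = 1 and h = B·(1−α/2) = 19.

(4.72, 6.36)

Percentile endpoints at ranks 1 and 19: θ*₍1₎ = 4.54, θ*₍19₎ = 6.18.
Basic interval reflects these around x̄:
  lower = 2 × 5.45 − 6.18 = 4.72
  upper = 2 × 5.45 − 4.54 = 6.36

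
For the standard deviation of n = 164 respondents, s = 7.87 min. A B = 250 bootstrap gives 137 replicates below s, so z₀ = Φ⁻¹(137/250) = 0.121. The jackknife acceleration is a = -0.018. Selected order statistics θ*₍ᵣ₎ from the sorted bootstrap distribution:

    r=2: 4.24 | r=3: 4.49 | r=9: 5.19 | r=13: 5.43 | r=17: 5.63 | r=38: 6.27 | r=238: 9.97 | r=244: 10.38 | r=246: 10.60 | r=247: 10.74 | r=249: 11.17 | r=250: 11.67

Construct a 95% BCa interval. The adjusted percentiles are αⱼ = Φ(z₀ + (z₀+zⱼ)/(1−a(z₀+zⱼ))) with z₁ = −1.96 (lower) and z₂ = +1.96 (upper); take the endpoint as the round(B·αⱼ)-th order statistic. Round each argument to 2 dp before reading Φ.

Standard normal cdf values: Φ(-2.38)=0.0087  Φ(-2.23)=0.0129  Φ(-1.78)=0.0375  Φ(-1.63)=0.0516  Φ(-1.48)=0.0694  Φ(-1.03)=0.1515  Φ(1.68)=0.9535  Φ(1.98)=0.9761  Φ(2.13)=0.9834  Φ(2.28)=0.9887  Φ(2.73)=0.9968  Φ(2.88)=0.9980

(5.19, 10.60)

Lower: z₀ + z₁ = 0.121 + (-1.960) = -1.839; 1 − a(z₀+z₁) = 1 − (-0.018)(-1.839) = 0.9669; argument = 0.121 + (-1.839)/0.9669 = -1.7810 → -1.78.
α₁ = Φ(-1.78) = 0.0375; rank = round(250 × 0.0375) = 9; θ*₍9₎ = 5.19.
Upper: z₀ + z₂ = 2.081; 1 − a(z₀+z₂) = 1.0375; argument = 2.1269 → 2.13; α₂ = 0.9834; rank = 246; θ*₍246₎ = 10.60.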